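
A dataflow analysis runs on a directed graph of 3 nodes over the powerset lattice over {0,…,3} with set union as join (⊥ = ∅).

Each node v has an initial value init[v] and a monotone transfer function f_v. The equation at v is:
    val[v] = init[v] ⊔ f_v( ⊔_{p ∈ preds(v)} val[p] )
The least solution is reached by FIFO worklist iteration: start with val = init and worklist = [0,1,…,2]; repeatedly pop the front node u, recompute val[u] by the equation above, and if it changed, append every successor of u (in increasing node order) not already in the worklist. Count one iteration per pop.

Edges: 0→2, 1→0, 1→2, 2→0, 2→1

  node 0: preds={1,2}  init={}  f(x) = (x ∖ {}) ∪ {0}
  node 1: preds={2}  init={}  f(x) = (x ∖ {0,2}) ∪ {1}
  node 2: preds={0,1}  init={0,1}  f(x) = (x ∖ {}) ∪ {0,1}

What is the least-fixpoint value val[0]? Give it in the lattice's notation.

{0,1}

Trace (4 dequeues):
  [1] u=0 | in {0,1} | out {0,1} | prev {} | push {}
  [2] u=1 | in {0,1} | out {1} | prev {} | push {0}
  [3] u=2 | in {0,1} | out {0,1} | ==
  [4] u=0 | in {0,1} | out {0,1} | ==

Converged values:
  [0] {0,1}
  [1] {1}
  [2] {0,1}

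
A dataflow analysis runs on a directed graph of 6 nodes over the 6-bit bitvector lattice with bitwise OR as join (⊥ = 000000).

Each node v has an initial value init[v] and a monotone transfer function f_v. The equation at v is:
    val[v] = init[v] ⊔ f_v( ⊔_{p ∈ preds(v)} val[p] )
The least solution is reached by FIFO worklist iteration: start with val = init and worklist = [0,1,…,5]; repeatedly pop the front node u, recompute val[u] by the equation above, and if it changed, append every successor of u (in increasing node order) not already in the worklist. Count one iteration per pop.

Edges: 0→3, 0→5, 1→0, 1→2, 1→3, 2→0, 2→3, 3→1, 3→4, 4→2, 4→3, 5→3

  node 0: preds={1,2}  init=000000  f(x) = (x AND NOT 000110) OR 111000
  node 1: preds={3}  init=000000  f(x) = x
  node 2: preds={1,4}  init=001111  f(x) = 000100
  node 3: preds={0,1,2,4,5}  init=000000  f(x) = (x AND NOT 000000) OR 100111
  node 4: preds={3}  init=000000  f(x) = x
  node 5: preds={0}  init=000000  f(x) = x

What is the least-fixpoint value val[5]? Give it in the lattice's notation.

Iteration log — 10 steps:
  step 1. node 0  ⊔preds=001111  new=111001  old=000000  +wl: 
  step 2. node 1  ⊔preds=000000  new=000000  stable
  step 3. node 2  ⊔preds=000000  new=001111  stable
  step 4. node 3  ⊔preds=111111  new=111111  old=000000  +wl: 1
  step 5. node 4  ⊔preds=111111  new=111111  old=000000  +wl: 2,3
  step 6. node 5  ⊔preds=111001  new=111001  old=000000  +wl: 
  step 7. node 1  ⊔preds=111111  new=111111  old=000000  +wl: 0
  step 8. node 2  ⊔preds=111111  new=001111  stable
  step 9. node 3  ⊔preds=111111  new=111111  stable
  step 10. node 0  ⊔preds=111111  new=111001  stable

Least fixpoint reached:
  node 0: 111001
  node 1: 111111
  node 2: 001111
  node 3: 111111
  node 4: 111111
  node 5: 111001

111001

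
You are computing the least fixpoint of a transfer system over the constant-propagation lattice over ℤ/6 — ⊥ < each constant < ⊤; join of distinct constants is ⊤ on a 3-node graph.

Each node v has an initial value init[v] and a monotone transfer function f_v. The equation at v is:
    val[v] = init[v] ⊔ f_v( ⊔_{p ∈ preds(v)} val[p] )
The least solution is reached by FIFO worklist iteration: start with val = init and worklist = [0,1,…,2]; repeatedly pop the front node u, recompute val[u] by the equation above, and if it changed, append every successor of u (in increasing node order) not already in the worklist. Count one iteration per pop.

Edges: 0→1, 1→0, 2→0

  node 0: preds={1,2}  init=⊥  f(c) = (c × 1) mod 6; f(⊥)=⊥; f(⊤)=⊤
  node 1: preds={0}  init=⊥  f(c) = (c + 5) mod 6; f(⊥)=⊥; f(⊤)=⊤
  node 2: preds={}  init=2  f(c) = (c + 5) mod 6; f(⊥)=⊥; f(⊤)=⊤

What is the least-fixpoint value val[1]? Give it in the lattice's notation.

⊤

Worklist (6 pops):
  #1 pop 0: in=2 → 2 (was ⊥); enqueue []
  #2 pop 1: in=2 → 1 (was ⊥); enqueue [0]
  #3 pop 2: in=⊥ → 2 (no change)
  #4 pop 0: in=⊤ → ⊤ (was 2); enqueue [1]
  #5 pop 1: in=⊤ → ⊤ (was 1); enqueue [0]
  #6 pop 0: in=⊤ → ⊤ (no change)

Fixpoint:
  val[0] = ⊤
  val[1] = ⊤
  val[2] = 2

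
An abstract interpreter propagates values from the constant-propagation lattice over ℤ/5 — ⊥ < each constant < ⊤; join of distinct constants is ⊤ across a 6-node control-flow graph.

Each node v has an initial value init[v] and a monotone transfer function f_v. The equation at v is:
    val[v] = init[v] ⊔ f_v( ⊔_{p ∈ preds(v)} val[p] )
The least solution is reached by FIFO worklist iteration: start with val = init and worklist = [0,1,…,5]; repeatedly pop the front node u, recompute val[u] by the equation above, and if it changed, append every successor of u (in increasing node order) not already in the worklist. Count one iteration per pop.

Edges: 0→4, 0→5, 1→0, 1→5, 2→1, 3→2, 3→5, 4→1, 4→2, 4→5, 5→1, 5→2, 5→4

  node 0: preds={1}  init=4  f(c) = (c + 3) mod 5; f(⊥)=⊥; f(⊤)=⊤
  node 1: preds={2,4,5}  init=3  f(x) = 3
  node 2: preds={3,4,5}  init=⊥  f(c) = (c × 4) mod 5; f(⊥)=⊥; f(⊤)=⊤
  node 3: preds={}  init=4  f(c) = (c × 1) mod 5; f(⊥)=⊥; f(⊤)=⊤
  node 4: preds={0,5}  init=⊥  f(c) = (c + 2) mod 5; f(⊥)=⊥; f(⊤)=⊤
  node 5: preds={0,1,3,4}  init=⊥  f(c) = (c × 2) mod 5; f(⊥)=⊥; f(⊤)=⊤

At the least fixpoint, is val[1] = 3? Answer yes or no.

Worklist (10 pops):
  #1 pop 0: in=3 → ⊤ (was 4); enqueue []
  #2 pop 1: in=⊥ → 3 (no change)
  #3 pop 2: in=4 → 1 (was ⊥); enqueue [1]
  #4 pop 3: in=⊥ → 4 (no change)
  #5 pop 4: in=⊤ → ⊤ (was ⊥); enqueue [2]
  #6 pop 5: in=⊤ → ⊤ (was ⊥); enqueue [4]
  #7 pop 1: in=⊤ → 3 (no change)
  #8 pop 2: in=⊤ → ⊤ (was 1); enqueue [1]
  #9 pop 4: in=⊤ → ⊤ (no change)
  #10 pop 1: in=⊤ → 3 (no change)

Fixpoint:
  val[0] = ⊤
  val[1] = 3
  val[2] = ⊤
  val[3] = 4
  val[4] = ⊤
  val[5] = ⊤

yes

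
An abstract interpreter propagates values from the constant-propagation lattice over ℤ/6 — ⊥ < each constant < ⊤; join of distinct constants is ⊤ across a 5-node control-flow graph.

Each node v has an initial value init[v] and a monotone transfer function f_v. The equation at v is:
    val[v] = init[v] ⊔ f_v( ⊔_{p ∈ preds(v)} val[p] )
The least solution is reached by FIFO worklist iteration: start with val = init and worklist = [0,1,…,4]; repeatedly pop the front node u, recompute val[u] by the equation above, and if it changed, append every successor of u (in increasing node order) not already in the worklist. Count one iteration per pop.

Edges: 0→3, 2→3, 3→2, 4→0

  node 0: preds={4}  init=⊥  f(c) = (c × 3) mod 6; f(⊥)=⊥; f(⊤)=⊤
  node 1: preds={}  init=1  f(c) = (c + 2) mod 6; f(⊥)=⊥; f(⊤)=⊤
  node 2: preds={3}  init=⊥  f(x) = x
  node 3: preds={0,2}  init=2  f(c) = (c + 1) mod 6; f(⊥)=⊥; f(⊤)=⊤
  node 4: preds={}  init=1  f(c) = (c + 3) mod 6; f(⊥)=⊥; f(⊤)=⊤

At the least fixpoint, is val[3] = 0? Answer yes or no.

no

Trace (7 dequeues):
  [1] u=0 | in 1 | out 3 | prev ⊥ | push {}
  [2] u=1 | in ⊥ | out 1 | ==
  [3] u=2 | in 2 | out 2 | prev ⊥ | push {}
  [4] u=3 | in ⊤ | out ⊤ | prev 2 | push {2}
  [5] u=4 | in ⊥ | out 1 | ==
  [6] u=2 | in ⊤ | out ⊤ | prev 2 | push {3}
  [7] u=3 | in ⊤ | out ⊤ | ==

Converged values:
  [0] 3
  [1] 1
  [2] ⊤
  [3] ⊤
  [4] 1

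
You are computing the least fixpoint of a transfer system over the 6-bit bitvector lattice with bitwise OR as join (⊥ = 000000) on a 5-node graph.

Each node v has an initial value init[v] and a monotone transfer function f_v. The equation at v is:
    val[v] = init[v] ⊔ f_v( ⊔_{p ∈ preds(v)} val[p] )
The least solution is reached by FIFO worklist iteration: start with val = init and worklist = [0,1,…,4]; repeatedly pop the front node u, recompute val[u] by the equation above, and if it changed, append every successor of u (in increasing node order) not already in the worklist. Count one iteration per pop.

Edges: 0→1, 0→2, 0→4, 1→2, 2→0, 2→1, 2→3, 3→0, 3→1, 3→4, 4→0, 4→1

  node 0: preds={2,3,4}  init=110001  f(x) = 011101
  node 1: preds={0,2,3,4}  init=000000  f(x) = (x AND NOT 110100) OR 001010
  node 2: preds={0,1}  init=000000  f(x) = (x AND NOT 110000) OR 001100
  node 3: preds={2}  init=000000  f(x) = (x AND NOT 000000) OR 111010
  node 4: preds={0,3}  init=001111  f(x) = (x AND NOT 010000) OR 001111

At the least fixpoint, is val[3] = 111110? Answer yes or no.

Iteration log — 7 steps:
  step 1. node 0  ⊔preds=001111  new=111101  old=110001  +wl: 
  step 2. node 1  ⊔preds=111111  new=001011  old=000000  +wl: 
  step 3. node 2  ⊔preds=111111  new=001111  old=000000  +wl: 0,1
  step 4. node 3  ⊔preds=001111  new=111111  old=000000  +wl: 
  step 5. node 4  ⊔preds=111111  new=101111  old=001111  +wl: 
  step 6. node 0  ⊔preds=111111  new=111101  stable
  step 7. node 1  ⊔preds=111111  new=001011  stable

Least fixpoint reached:
  node 0: 111101
  node 1: 001011
  node 2: 001111
  node 3: 111111
  node 4: 101111

no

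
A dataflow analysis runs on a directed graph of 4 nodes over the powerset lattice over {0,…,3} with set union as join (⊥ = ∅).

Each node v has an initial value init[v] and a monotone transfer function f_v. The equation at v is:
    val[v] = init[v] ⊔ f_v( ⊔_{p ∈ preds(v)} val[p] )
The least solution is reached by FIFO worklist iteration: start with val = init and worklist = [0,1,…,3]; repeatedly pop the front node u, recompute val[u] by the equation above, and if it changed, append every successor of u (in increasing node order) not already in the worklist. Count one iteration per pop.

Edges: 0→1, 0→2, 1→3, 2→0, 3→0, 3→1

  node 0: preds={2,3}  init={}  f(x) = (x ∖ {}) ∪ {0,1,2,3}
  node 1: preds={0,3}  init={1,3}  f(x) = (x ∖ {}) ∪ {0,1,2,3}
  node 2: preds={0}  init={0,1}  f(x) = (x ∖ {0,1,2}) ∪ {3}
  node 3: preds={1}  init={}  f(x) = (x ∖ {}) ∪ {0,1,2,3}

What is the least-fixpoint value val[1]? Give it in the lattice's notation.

{0,1,2,3}

Trace (6 dequeues):
  [1] u=0 | in {0,1} | out {0,1,2,3} | prev {} | push {}
  [2] u=1 | in {0,1,2,3} | out {0,1,2,3} | prev {1,3} | push {}
  [3] u=2 | in {0,1,2,3} | out {0,1,3} | prev {0,1} | push {0}
  [4] u=3 | in {0,1,2,3} | out {0,1,2,3} | prev {} | push {1}
  [5] u=0 | in {0,1,2,3} | out {0,1,2,3} | ==
  [6] u=1 | in {0,1,2,3} | out {0,1,2,3} | ==

Converged values:
  [0] {0,1,2,3}
  [1] {0,1,2,3}
  [2] {0,1,3}
  [3] {0,1,2,3}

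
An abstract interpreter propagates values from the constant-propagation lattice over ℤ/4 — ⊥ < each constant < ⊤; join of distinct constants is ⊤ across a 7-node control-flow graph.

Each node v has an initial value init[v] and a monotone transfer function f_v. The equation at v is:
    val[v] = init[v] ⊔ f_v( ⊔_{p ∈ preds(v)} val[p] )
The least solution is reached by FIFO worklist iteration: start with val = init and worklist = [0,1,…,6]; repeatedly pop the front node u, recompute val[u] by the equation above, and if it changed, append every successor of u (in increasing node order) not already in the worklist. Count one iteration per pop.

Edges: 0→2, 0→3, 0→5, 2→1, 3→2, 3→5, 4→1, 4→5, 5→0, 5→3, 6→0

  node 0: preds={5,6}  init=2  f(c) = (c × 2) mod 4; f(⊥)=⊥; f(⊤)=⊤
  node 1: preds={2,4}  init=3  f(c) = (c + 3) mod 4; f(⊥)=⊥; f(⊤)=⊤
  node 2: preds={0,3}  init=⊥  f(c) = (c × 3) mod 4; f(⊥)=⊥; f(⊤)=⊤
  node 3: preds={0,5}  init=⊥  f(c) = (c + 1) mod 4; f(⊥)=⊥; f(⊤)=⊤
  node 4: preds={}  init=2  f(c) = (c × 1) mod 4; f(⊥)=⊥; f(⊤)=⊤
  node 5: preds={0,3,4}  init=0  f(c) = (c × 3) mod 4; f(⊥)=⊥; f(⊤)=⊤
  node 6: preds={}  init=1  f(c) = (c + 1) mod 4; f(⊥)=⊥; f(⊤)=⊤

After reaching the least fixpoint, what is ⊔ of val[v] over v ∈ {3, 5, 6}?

⊤

Trace (11 dequeues):
  [1] u=0 | in ⊤ | out ⊤ | prev 2 | push {}
  [2] u=1 | in 2 | out ⊤ | prev 3 | push {}
  [3] u=2 | in ⊤ | out ⊤ | prev ⊥ | push {1}
  [4] u=3 | in ⊤ | out ⊤ | prev ⊥ | push {2}
  [5] u=4 | in ⊥ | out 2 | ==
  [6] u=5 | in ⊤ | out ⊤ | prev 0 | push {0,3}
  [7] u=6 | in ⊥ | out 1 | ==
  [8] u=1 | in ⊤ | out ⊤ | ==
  [9] u=2 | in ⊤ | out ⊤ | ==
  [10] u=0 | in ⊤ | out ⊤ | ==
  [11] u=3 | in ⊤ | out ⊤ | ==

Converged values:
  [0] ⊤
  [1] ⊤
  [2] ⊤
  [3] ⊤
  [4] 2
  [5] ⊤
  [6] 1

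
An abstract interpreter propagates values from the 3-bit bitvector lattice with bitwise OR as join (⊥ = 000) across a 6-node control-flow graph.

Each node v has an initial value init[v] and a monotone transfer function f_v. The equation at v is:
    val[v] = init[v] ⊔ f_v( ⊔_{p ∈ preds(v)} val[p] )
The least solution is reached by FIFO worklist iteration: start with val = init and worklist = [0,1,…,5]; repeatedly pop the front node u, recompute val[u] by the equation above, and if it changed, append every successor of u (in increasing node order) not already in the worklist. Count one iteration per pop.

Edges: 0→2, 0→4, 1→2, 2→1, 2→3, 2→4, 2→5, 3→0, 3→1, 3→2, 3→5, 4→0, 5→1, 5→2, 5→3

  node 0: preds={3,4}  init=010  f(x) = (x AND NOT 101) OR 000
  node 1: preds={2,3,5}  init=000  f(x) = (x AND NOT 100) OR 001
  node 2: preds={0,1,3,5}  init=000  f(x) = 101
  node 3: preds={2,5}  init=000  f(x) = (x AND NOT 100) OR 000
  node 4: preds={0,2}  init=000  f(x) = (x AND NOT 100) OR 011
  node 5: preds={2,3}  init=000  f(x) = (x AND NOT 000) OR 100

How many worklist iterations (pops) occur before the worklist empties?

10

Iteration log — 10 steps:
  step 1. node 0  ⊔preds=000  new=010  stable
  step 2. node 1  ⊔preds=000  new=001  old=000  +wl: 
  step 3. node 2  ⊔preds=011  new=101  old=000  +wl: 1
  step 4. node 3  ⊔preds=101  new=001  old=000  +wl: 0,2
  step 5. node 4  ⊔preds=111  new=011  old=000  +wl: 
  step 6. node 5  ⊔preds=101  new=101  old=000  +wl: 3
  step 7. node 1  ⊔preds=101  new=001  stable
  step 8. node 0  ⊔preds=011  new=010  stable
  step 9. node 2  ⊔preds=111  new=101  stable
  step 10. node 3  ⊔preds=101  new=001  stable

Least fixpoint reached:
  node 0: 010
  node 1: 001
  node 2: 101
  node 3: 001
  node 4: 011
  node 5: 101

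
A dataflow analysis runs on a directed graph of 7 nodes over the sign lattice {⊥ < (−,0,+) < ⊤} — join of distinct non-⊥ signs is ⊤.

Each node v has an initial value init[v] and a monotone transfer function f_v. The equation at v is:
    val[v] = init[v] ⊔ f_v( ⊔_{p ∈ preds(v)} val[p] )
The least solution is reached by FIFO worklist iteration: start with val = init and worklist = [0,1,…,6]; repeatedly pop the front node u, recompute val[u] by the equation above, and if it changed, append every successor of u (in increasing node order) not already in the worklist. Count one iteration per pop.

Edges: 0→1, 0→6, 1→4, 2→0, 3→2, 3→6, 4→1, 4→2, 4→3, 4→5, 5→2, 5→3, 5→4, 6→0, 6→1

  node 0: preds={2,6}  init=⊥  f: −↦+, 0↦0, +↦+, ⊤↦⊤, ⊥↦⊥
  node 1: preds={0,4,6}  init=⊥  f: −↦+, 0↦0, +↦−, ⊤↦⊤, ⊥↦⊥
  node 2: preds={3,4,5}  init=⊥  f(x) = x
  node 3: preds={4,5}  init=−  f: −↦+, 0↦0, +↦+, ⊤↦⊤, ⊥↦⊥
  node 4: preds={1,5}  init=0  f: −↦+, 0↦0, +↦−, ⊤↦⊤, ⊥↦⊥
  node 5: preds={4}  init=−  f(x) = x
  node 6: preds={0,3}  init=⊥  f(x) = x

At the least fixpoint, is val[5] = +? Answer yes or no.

no

Iteration log — 13 steps:
  step 1. node 0  ⊔preds=⊥  new=⊥  stable
  step 2. node 1  ⊔preds=0  new=0  old=⊥  +wl: 
  step 3. node 2  ⊔preds=⊤  new=⊤  old=⊥  +wl: 0
  step 4. node 3  ⊔preds=⊤  new=⊤  old=−  +wl: 2
  step 5. node 4  ⊔preds=⊤  new=⊤  old=0  +wl: 1,3
  step 6. node 5  ⊔preds=⊤  new=⊤  old=−  +wl: 4
  step 7. node 6  ⊔preds=⊤  new=⊤  old=⊥  +wl: 
  step 8. node 0  ⊔preds=⊤  new=⊤  old=⊥  +wl: 6
  step 9. node 2  ⊔preds=⊤  new=⊤  stable
  step 10. node 1  ⊔preds=⊤  new=⊤  old=0  +wl: 
  step 11. node 3  ⊔preds=⊤  new=⊤  stable
  step 12. node 4  ⊔preds=⊤  new=⊤  stable
  step 13. node 6  ⊔preds=⊤  new=⊤  stable

Least fixpoint reached:
  node 0: ⊤
  node 1: ⊤
  node 2: ⊤
  node 3: ⊤
  node 4: ⊤
  node 5: ⊤
  node 6: ⊤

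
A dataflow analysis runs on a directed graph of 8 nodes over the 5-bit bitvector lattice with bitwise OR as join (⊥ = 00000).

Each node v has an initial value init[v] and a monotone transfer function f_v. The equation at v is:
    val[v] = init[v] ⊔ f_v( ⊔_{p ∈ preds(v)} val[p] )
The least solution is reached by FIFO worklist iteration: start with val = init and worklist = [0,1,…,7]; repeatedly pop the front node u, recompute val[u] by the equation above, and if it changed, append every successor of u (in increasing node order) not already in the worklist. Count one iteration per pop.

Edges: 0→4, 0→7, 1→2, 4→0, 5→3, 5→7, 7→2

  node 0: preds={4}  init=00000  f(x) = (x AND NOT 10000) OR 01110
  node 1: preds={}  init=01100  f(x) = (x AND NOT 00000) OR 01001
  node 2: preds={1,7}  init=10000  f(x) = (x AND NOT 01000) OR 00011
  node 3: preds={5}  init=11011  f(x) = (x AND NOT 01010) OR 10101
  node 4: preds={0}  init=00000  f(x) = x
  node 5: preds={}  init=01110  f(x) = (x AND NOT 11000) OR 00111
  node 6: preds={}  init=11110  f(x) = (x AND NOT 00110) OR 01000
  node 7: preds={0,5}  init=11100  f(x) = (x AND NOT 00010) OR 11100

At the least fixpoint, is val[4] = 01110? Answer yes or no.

yes

Worklist (11 pops):
  #1 pop 0: in=00000 → 01110 (was 00000); enqueue []
  #2 pop 1: in=00000 → 01101 (was 01100); enqueue []
  #3 pop 2: in=11101 → 10111 (was 10000); enqueue []
  #4 pop 3: in=01110 → 11111 (was 11011); enqueue []
  #5 pop 4: in=01110 → 01110 (was 00000); enqueue [0]
  #6 pop 5: in=00000 → 01111 (was 01110); enqueue [3]
  #7 pop 6: in=00000 → 11110 (no change)
  #8 pop 7: in=01111 → 11101 (was 11100); enqueue [2]
  #9 pop 0: in=01110 → 01110 (no change)
  #10 pop 3: in=01111 → 11111 (no change)
  #11 pop 2: in=11101 → 10111 (no change)

Fixpoint:
  val[0] = 01110
  val[1] = 01101
  val[2] = 10111
  val[3] = 11111
  val[4] = 01110
  val[5] = 01111
  val[6] = 11110
  val[7] = 11101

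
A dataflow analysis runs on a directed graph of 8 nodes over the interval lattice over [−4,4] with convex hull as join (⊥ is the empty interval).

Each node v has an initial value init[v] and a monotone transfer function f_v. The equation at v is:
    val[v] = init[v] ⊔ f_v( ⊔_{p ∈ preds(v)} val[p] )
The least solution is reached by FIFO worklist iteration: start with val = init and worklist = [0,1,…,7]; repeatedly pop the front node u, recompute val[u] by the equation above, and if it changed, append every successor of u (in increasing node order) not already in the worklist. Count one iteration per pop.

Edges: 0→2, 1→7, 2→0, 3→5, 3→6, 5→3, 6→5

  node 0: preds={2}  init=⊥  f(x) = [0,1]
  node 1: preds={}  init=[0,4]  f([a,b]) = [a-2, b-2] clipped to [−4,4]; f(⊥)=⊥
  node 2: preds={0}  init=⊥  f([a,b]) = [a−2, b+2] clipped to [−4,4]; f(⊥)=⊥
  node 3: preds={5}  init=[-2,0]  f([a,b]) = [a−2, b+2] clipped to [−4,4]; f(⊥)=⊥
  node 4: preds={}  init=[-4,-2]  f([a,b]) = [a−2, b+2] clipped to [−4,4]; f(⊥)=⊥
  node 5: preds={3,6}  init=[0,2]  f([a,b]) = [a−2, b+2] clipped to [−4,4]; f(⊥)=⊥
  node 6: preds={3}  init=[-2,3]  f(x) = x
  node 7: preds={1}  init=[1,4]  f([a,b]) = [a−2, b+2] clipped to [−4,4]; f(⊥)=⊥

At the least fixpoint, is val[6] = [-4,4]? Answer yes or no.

Iteration log — 13 steps:
  step 1. node 0  ⊔preds=⊥  new=[0,1]  old=⊥  +wl: 
  step 2. node 1  ⊔preds=⊥  new=[0,4]  stable
  step 3. node 2  ⊔preds=[0,1]  new=[-2,3]  old=⊥  +wl: 0
  step 4. node 3  ⊔preds=[0,2]  new=[-2,4]  old=[-2,0]  +wl: 
  step 5. node 4  ⊔preds=⊥  new=[-4,-2]  stable
  step 6. node 5  ⊔preds=[-2,4]  new=[-4,4]  old=[0,2]  +wl: 3
  step 7. node 6  ⊔preds=[-2,4]  new=[-2,4]  old=[-2,3]  +wl: 5
  step 8. node 7  ⊔preds=[0,4]  new=[-2,4]  old=[1,4]  +wl: 
  step 9. node 0  ⊔preds=[-2,3]  new=[0,1]  stable
  step 10. node 3  ⊔preds=[-4,4]  new=[-4,4]  old=[-2,4]  +wl: 6
  step 11. node 5  ⊔preds=[-4,4]  new=[-4,4]  stable
  step 12. node 6  ⊔preds=[-4,4]  new=[-4,4]  old=[-2,4]  +wl: 5
  step 13. node 5  ⊔preds=[-4,4]  new=[-4,4]  stable

Least fixpoint reached:
  node 0: [0,1]
  node 1: [0,4]
  node 2: [-2,3]
  node 3: [-4,4]
  node 4: [-4,-2]
  node 5: [-4,4]
  node 6: [-4,4]
  node 7: [-2,4]

yes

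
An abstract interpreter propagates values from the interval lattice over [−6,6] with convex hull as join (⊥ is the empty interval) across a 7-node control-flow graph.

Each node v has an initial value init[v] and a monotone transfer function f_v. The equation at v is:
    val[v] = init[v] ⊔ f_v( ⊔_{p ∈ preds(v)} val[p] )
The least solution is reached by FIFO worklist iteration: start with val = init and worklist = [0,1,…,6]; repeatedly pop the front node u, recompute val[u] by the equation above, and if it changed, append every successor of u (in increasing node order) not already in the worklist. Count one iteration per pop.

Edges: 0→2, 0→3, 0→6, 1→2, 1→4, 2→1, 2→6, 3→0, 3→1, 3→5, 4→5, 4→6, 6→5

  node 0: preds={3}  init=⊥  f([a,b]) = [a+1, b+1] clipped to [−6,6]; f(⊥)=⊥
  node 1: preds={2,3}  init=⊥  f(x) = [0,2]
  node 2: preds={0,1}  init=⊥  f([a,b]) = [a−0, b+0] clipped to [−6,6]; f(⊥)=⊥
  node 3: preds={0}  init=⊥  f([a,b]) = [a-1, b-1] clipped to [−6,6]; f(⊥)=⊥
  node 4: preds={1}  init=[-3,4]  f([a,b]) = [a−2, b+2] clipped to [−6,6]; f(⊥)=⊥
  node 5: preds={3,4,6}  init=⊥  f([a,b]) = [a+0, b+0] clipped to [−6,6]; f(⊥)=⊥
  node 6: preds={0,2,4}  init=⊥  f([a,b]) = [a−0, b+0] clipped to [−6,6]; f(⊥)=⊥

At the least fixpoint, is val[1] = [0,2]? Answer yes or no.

Iteration log — 9 steps:
  step 1. node 0  ⊔preds=⊥  new=⊥  stable
  step 2. node 1  ⊔preds=⊥  new=[0,2]  old=⊥  +wl: 
  step 3. node 2  ⊔preds=[0,2]  new=[0,2]  old=⊥  +wl: 1
  step 4. node 3  ⊔preds=⊥  new=⊥  stable
  step 5. node 4  ⊔preds=[0,2]  new=[-3,4]  stable
  step 6. node 5  ⊔preds=[-3,4]  new=[-3,4]  old=⊥  +wl: 
  step 7. node 6  ⊔preds=[-3,4]  new=[-3,4]  old=⊥  +wl: 5
  step 8. node 1  ⊔preds=[0,2]  new=[0,2]  stable
  step 9. node 5  ⊔preds=[-3,4]  new=[-3,4]  stable

Least fixpoint reached:
  node 0: ⊥
  node 1: [0,2]
  node 2: [0,2]
  node 3: ⊥
  node 4: [-3,4]
  node 5: [-3,4]
  node 6: [-3,4]

yes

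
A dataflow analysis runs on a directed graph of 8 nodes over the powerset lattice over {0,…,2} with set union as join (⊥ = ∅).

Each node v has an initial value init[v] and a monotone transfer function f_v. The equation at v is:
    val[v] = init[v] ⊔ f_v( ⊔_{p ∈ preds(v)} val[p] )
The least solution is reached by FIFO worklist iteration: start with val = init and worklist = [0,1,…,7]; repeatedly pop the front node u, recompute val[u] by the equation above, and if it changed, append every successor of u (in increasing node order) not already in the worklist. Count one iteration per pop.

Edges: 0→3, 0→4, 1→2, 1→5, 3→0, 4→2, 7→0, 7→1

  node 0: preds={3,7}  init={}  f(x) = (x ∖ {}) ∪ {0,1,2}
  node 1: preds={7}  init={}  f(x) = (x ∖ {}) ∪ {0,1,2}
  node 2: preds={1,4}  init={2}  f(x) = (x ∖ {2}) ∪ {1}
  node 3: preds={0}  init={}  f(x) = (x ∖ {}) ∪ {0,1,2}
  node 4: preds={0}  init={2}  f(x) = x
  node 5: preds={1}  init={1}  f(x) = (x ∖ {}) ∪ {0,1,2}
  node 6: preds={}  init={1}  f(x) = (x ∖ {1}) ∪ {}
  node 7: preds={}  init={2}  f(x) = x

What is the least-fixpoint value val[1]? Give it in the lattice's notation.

{0,1,2}

Iteration log — 10 steps:
  step 1. node 0  ⊔preds={2}  new={0,1,2}  old={}  +wl: 
  step 2. node 1  ⊔preds={2}  new={0,1,2}  old={}  +wl: 
  step 3. node 2  ⊔preds={0,1,2}  new={0,1,2}  old={2}  +wl: 
  step 4. node 3  ⊔preds={0,1,2}  new={0,1,2}  old={}  +wl: 0
  step 5. node 4  ⊔preds={0,1,2}  new={0,1,2}  old={2}  +wl: 2
  step 6. node 5  ⊔preds={0,1,2}  new={0,1,2}  old={1}  +wl: 
  step 7. node 6  ⊔preds={}  new={1}  stable
  step 8. node 7  ⊔preds={}  new={2}  stable
  step 9. node 0  ⊔preds={0,1,2}  new={0,1,2}  stable
  step 10. node 2  ⊔preds={0,1,2}  new={0,1,2}  stable

Least fixpoint reached:
  node 0: {0,1,2}
  node 1: {0,1,2}
  node 2: {0,1,2}
  node 3: {0,1,2}
  node 4: {0,1,2}
  node 5: {0,1,2}
  node 6: {1}
  node 7: {2}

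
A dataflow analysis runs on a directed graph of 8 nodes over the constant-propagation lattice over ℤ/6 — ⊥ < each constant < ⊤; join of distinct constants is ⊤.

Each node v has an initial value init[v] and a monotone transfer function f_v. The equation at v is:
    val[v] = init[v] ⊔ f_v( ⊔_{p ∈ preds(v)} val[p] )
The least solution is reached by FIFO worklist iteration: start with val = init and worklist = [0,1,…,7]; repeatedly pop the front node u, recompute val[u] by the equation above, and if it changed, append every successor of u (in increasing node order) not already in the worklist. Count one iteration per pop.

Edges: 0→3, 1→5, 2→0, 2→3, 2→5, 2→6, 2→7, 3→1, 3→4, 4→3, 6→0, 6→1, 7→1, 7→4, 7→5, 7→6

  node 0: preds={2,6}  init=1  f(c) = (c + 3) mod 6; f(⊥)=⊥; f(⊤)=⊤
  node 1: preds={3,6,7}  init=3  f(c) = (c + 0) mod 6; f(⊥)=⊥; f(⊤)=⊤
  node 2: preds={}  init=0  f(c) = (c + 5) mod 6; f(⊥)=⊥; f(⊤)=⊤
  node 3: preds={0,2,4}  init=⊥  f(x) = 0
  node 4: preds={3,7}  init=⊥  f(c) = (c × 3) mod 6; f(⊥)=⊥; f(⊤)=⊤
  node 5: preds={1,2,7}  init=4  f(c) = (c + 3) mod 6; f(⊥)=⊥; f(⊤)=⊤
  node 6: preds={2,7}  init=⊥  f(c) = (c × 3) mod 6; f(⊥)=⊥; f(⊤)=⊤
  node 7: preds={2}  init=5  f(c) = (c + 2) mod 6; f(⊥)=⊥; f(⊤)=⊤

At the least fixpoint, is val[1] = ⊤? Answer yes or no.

Iteration log — 14 steps:
  step 1. node 0  ⊔preds=0  new=⊤  old=1  +wl: 
  step 2. node 1  ⊔preds=5  new=⊤  old=3  +wl: 
  step 3. node 2  ⊔preds=⊥  new=0  stable
  step 4. node 3  ⊔preds=⊤  new=0  old=⊥  +wl: 1
  step 5. node 4  ⊔preds=⊤  new=⊤  old=⊥  +wl: 3
  step 6. node 5  ⊔preds=⊤  new=⊤  old=4  +wl: 
  step 7. node 6  ⊔preds=⊤  new=⊤  old=⊥  +wl: 0
  step 8. node 7  ⊔preds=0  new=⊤  old=5  +wl: 4,5,6
  step 9. node 1  ⊔preds=⊤  new=⊤  stable
  step 10. node 3  ⊔preds=⊤  new=0  stable
  step 11. node 0  ⊔preds=⊤  new=⊤  stable
  step 12. node 4  ⊔preds=⊤  new=⊤  stable
  step 13. node 5  ⊔preds=⊤  new=⊤  stable
  step 14. node 6  ⊔preds=⊤  new=⊤  stable

Least fixpoint reached:
  node 0: ⊤
  node 1: ⊤
  node 2: 0
  node 3: 0
  node 4: ⊤
  node 5: ⊤
  node 6: ⊤
  node 7: ⊤

yes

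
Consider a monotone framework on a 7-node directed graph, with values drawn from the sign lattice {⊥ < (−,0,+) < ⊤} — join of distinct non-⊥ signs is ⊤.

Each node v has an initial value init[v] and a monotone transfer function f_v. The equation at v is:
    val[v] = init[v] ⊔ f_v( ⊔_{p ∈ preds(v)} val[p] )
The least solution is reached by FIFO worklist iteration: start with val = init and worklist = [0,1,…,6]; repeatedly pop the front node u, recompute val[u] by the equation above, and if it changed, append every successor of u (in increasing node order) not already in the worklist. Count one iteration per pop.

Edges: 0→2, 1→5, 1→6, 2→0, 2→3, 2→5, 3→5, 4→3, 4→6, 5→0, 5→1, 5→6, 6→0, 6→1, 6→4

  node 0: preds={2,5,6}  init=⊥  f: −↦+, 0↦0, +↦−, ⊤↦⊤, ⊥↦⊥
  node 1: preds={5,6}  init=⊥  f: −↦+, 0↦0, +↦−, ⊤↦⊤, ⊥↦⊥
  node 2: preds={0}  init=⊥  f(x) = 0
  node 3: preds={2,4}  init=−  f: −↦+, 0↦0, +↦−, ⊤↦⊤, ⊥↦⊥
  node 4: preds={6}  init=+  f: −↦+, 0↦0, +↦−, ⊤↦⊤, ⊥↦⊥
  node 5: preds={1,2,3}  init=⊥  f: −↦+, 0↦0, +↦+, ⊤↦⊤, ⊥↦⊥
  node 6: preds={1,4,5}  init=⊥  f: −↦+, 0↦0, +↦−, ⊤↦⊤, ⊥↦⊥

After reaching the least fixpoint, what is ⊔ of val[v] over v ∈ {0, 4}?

Iteration log — 14 steps:
  step 1. node 0  ⊔preds=⊥  new=⊥  stable
  step 2. node 1  ⊔preds=⊥  new=⊥  stable
  step 3. node 2  ⊔preds=⊥  new=0  old=⊥  +wl: 0
  step 4. node 3  ⊔preds=⊤  new=⊤  old=−  +wl: 
  step 5. node 4  ⊔preds=⊥  new=+  stable
  step 6. node 5  ⊔preds=⊤  new=⊤  old=⊥  +wl: 1
  step 7. node 6  ⊔preds=⊤  new=⊤  old=⊥  +wl: 4
  step 8. node 0  ⊔preds=⊤  new=⊤  old=⊥  +wl: 2
  step 9. node 1  ⊔preds=⊤  new=⊤  old=⊥  +wl: 5,6
  step 10. node 4  ⊔preds=⊤  new=⊤  old=+  +wl: 3
  step 11. node 2  ⊔preds=⊤  new=0  stable
  step 12. node 5  ⊔preds=⊤  new=⊤  stable
  step 13. node 6  ⊔preds=⊤  new=⊤  stable
  step 14. node 3  ⊔preds=⊤  new=⊤  stable

Least fixpoint reached:
  node 0: ⊤
  node 1: ⊤
  node 2: 0
  node 3: ⊤
  node 4: ⊤
  node 5: ⊤
  node 6: ⊤

⊤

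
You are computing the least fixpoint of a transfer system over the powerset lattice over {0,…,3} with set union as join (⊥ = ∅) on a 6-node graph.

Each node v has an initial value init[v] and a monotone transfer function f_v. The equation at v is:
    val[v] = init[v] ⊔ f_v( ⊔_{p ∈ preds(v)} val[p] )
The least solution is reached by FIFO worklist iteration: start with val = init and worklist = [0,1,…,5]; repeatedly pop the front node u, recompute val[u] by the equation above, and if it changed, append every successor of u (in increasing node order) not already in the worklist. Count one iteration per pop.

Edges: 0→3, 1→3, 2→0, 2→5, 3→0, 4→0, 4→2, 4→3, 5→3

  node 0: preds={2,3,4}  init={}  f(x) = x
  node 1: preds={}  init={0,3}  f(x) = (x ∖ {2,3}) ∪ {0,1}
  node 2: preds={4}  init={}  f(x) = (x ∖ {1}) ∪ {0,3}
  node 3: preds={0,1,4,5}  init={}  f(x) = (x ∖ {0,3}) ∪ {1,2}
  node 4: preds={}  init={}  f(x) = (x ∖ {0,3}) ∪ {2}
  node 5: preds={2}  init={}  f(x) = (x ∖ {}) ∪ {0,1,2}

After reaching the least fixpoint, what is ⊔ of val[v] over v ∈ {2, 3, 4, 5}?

Iteration log — 11 steps:
  step 1. node 0  ⊔preds={}  new={}  stable
  step 2. node 1  ⊔preds={}  new={0,1,3}  old={0,3}  +wl: 
  step 3. node 2  ⊔preds={}  new={0,3}  old={}  +wl: 0
  step 4. node 3  ⊔preds={0,1,3}  new={1,2}  old={}  +wl: 
  step 5. node 4  ⊔preds={}  new={2}  old={}  +wl: 2,3
  step 6. node 5  ⊔preds={0,3}  new={0,1,2,3}  old={}  +wl: 
  step 7. node 0  ⊔preds={0,1,2,3}  new={0,1,2,3}  old={}  +wl: 
  step 8. node 2  ⊔preds={2}  new={0,2,3}  old={0,3}  +wl: 0,5
  step 9. node 3  ⊔preds={0,1,2,3}  new={1,2}  stable
  step 10. node 0  ⊔preds={0,1,2,3}  new={0,1,2,3}  stable
  step 11. node 5  ⊔preds={0,2,3}  new={0,1,2,3}  stable

Least fixpoint reached:
  node 0: {0,1,2,3}
  node 1: {0,1,3}
  node 2: {0,2,3}
  node 3: {1,2}
  node 4: {2}
  node 5: {0,1,2,3}

{0,1,2,3}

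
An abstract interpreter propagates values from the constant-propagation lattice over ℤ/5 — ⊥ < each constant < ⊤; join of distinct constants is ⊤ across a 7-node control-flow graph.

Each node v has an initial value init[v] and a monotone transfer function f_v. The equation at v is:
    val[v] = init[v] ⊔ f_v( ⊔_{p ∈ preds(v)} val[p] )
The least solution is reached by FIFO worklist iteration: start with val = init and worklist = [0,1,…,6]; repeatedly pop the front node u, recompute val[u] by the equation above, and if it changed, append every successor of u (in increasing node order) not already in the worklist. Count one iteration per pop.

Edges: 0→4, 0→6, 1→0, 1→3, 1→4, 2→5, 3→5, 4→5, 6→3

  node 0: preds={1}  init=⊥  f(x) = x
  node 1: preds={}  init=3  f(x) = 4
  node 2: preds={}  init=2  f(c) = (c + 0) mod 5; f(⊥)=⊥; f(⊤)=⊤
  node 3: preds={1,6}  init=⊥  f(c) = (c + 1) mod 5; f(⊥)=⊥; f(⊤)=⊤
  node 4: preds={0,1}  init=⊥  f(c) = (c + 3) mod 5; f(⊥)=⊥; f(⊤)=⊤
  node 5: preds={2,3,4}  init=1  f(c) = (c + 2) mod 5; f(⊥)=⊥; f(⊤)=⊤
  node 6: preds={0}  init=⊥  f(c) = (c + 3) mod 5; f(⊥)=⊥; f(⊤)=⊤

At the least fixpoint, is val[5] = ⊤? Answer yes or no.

Iteration log — 12 steps:
  step 1. node 0  ⊔preds=3  new=3  old=⊥  +wl: 
  step 2. node 1  ⊔preds=⊥  new=⊤  old=3  +wl: 0
  step 3. node 2  ⊔preds=⊥  new=2  stable
  step 4. node 3  ⊔preds=⊤  new=⊤  old=⊥  +wl: 
  step 5. node 4  ⊔preds=⊤  new=⊤  old=⊥  +wl: 
  step 6. node 5  ⊔preds=⊤  new=⊤  old=1  +wl: 
  step 7. node 6  ⊔preds=3  new=1  old=⊥  +wl: 3
  step 8. node 0  ⊔preds=⊤  new=⊤  old=3  +wl: 4,6
  step 9. node 3  ⊔preds=⊤  new=⊤  stable
  step 10. node 4  ⊔preds=⊤  new=⊤  stable
  step 11. node 6  ⊔preds=⊤  new=⊤  old=1  +wl: 3
  step 12. node 3  ⊔preds=⊤  new=⊤  stable

Least fixpoint reached:
  node 0: ⊤
  node 1: ⊤
  node 2: 2
  node 3: ⊤
  node 4: ⊤
  node 5: ⊤
  node 6: ⊤

yes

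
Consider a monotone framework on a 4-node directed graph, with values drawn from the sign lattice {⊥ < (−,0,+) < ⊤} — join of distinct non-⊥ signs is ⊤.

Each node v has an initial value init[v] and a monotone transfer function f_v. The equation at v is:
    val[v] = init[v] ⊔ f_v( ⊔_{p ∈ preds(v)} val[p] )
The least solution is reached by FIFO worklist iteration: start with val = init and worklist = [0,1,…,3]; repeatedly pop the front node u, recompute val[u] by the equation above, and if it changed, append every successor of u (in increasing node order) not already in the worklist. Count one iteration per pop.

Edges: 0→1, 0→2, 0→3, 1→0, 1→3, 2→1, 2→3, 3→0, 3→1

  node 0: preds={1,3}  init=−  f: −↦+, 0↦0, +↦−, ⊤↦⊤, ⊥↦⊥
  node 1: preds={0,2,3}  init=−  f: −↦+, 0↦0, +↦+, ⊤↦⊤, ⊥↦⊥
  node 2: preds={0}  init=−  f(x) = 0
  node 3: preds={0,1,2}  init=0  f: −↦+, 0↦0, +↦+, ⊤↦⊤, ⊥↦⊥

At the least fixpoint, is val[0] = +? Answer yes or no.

Worklist (6 pops):
  #1 pop 0: in=⊤ → ⊤ (was −); enqueue []
  #2 pop 1: in=⊤ → ⊤ (was −); enqueue [0]
  #3 pop 2: in=⊤ → ⊤ (was −); enqueue [1]
  #4 pop 3: in=⊤ → ⊤ (was 0); enqueue []
  #5 pop 0: in=⊤ → ⊤ (no change)
  #6 pop 1: in=⊤ → ⊤ (no change)

Fixpoint:
  val[0] = ⊤
  val[1] = ⊤
  val[2] = ⊤
  val[3] = ⊤

no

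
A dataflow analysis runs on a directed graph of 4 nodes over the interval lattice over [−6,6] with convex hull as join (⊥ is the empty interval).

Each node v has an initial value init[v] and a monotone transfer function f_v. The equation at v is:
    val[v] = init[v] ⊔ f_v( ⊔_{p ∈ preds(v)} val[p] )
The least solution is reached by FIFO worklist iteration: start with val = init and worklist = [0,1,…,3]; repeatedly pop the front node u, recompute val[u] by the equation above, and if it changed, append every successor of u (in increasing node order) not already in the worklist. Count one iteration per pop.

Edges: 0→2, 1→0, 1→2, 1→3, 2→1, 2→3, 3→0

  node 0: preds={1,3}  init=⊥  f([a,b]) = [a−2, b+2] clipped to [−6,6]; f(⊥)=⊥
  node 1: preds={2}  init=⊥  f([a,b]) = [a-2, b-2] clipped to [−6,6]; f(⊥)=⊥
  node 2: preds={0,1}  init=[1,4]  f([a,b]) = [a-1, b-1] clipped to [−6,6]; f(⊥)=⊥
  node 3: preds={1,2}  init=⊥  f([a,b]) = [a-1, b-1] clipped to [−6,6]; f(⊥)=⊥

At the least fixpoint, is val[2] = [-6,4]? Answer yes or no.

Trace (13 dequeues):
  [1] u=0 | in ⊥ | out ⊥ | ==
  [2] u=1 | in [1,4] | out [-1,2] | prev ⊥ | push {0}
  [3] u=2 | in [-1,2] | out [-2,4] | prev [1,4] | push {1}
  [4] u=3 | in [-2,4] | out [-3,3] | prev ⊥ | push {}
  [5] u=0 | in [-3,3] | out [-5,5] | prev ⊥ | push {2}
  [6] u=1 | in [-2,4] | out [-4,2] | prev [-1,2] | push {0,3}
  [7] u=2 | in [-5,5] | out [-6,4] | prev [-2,4] | push {1}
  [8] u=0 | in [-4,3] | out [-6,5] | prev [-5,5] | push {2}
  [9] u=3 | in [-6,4] | out [-6,3] | prev [-3,3] | push {0}
  [10] u=1 | in [-6,4] | out [-6,2] | prev [-4,2] | push {3}
  [11] u=2 | in [-6,5] | out [-6,4] | ==
  [12] u=0 | in [-6,3] | out [-6,5] | ==
  [13] u=3 | in [-6,4] | out [-6,3] | ==

Converged values:
  [0] [-6,5]
  [1] [-6,2]
  [2] [-6,4]
  [3] [-6,3]

yes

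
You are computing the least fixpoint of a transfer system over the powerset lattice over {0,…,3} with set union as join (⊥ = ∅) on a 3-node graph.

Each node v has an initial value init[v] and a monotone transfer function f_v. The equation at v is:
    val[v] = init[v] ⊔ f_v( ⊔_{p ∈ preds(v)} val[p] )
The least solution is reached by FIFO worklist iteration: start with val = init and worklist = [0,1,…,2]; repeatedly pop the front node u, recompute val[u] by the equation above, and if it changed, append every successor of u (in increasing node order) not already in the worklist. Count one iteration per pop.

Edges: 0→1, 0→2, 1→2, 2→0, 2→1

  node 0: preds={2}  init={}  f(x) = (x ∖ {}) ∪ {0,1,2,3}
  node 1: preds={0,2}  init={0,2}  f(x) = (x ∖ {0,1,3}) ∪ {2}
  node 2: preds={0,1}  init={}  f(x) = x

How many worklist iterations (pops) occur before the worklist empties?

5

Trace (5 dequeues):
  [1] u=0 | in {} | out {0,1,2,3} | prev {} | push {}
  [2] u=1 | in {0,1,2,3} | out {0,2} | ==
  [3] u=2 | in {0,1,2,3} | out {0,1,2,3} | prev {} | push {0,1}
  [4] u=0 | in {0,1,2,3} | out {0,1,2,3} | ==
  [5] u=1 | in {0,1,2,3} | out {0,2} | ==

Converged values:
  [0] {0,1,2,3}
  [1] {0,2}
  [2] {0,1,2,3}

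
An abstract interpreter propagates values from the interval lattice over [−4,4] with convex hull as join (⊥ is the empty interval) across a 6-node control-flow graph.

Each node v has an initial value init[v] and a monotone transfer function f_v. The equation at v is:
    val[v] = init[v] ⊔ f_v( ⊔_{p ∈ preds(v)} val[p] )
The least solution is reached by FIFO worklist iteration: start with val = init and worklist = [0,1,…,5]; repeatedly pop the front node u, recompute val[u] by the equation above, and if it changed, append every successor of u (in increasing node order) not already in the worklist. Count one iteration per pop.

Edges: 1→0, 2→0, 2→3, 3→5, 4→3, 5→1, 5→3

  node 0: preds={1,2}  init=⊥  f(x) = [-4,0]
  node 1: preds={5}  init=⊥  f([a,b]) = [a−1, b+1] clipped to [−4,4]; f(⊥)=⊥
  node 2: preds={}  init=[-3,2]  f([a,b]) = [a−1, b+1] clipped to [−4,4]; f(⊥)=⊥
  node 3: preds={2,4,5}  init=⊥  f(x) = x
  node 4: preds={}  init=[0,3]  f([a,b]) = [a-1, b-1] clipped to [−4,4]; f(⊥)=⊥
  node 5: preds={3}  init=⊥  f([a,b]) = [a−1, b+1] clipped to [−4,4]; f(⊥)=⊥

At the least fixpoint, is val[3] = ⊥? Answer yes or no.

no

Iteration log — 10 steps:
  step 1. node 0  ⊔preds=[-3,2]  new=[-4,0]  old=⊥  +wl: 
  step 2. node 1  ⊔preds=⊥  new=⊥  stable
  step 3. node 2  ⊔preds=⊥  new=[-3,2]  stable
  step 4. node 3  ⊔preds=[-3,3]  new=[-3,3]  old=⊥  +wl: 
  step 5. node 4  ⊔preds=⊥  new=[0,3]  stable
  step 6. node 5  ⊔preds=[-3,3]  new=[-4,4]  old=⊥  +wl: 1,3
  step 7. node 1  ⊔preds=[-4,4]  new=[-4,4]  old=⊥  +wl: 0
  step 8. node 3  ⊔preds=[-4,4]  new=[-4,4]  old=[-3,3]  +wl: 5
  step 9. node 0  ⊔preds=[-4,4]  new=[-4,0]  stable
  step 10. node 5  ⊔preds=[-4,4]  new=[-4,4]  stable

Least fixpoint reached:
  node 0: [-4,0]
  node 1: [-4,4]
  node 2: [-3,2]
  node 3: [-4,4]
  node 4: [0,3]
  node 5: [-4,4]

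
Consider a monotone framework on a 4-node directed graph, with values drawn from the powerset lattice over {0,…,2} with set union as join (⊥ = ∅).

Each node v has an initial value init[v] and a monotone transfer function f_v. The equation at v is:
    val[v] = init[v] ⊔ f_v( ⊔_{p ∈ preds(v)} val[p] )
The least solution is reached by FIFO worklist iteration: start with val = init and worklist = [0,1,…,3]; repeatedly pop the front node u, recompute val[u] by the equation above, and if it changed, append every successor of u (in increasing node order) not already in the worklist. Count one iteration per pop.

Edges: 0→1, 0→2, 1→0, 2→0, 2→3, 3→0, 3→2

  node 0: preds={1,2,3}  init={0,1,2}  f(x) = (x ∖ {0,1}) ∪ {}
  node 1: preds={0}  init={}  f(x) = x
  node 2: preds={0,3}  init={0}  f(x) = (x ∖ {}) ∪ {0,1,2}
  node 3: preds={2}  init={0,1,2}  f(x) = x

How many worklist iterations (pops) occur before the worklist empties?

Worklist (5 pops):
  #1 pop 0: in={0,1,2} → {0,1,2} (no change)
  #2 pop 1: in={0,1,2} → {0,1,2} (was {}); enqueue [0]
  #3 pop 2: in={0,1,2} → {0,1,2} (was {0}); enqueue []
  #4 pop 3: in={0,1,2} → {0,1,2} (no change)
  #5 pop 0: in={0,1,2} → {0,1,2} (no change)

Fixpoint:
  val[0] = {0,1,2}
  val[1] = {0,1,2}
  val[2] = {0,1,2}
  val[3] = {0,1,2}

5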